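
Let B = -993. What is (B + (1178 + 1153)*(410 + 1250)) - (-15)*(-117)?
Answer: 3866712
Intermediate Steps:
(B + (1178 + 1153)*(410 + 1250)) - (-15)*(-117) = (-993 + (1178 + 1153)*(410 + 1250)) - (-15)*(-117) = (-993 + 2331*1660) - 1*1755 = (-993 + 3869460) - 1755 = 3868467 - 1755 = 3866712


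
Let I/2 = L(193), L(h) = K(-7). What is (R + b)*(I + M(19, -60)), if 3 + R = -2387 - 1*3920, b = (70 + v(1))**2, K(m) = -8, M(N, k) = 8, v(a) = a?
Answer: 10152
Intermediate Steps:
L(h) = -8
I = -16 (I = 2*(-8) = -16)
b = 5041 (b = (70 + 1)**2 = 71**2 = 5041)
R = -6310 (R = -3 + (-2387 - 1*3920) = -3 + (-2387 - 3920) = -3 - 6307 = -6310)
(R + b)*(I + M(19, -60)) = (-6310 + 5041)*(-16 + 8) = -1269*(-8) = 10152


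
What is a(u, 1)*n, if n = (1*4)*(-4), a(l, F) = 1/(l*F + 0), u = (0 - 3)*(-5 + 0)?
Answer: -16/15 ≈ -1.0667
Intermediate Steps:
u = 15 (u = -3*(-5) = 15)
a(l, F) = 1/(F*l) (a(l, F) = 1/(F*l + 0) = 1/(F*l))
n = -16 (n = 4*(-4) = -16)
a(u, 1)*n = (1/(1*15))*(-16) = (1*(1/15))*(-16) = (1/15)*(-16) = -16/15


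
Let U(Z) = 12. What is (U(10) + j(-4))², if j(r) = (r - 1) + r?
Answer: 9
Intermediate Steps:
j(r) = -1 + 2*r (j(r) = (-1 + r) + r = -1 + 2*r)
(U(10) + j(-4))² = (12 + (-1 + 2*(-4)))² = (12 + (-1 - 8))² = (12 - 9)² = 3² = 9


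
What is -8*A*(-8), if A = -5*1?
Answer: -320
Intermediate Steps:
A = -5
-8*A*(-8) = -8*(-5)*(-8) = 40*(-8) = -320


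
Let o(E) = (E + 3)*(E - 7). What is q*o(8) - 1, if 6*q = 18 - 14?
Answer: 19/3 ≈ 6.3333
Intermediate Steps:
o(E) = (-7 + E)*(3 + E) (o(E) = (3 + E)*(-7 + E) = (-7 + E)*(3 + E))
q = ⅔ (q = (18 - 14)/6 = (⅙)*4 = ⅔ ≈ 0.66667)
q*o(8) - 1 = 2*(-21 + 8² - 4*8)/3 - 1 = 2*(-21 + 64 - 32)/3 - 1 = (⅔)*11 - 1 = 22/3 - 1 = 19/3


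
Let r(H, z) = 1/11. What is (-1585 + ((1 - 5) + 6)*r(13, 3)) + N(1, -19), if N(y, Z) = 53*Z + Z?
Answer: -28719/11 ≈ -2610.8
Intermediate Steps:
N(y, Z) = 54*Z
r(H, z) = 1/11
(-1585 + ((1 - 5) + 6)*r(13, 3)) + N(1, -19) = (-1585 + ((1 - 5) + 6)*(1/11)) + 54*(-19) = (-1585 + (-4 + 6)*(1/11)) - 1026 = (-1585 + 2*(1/11)) - 1026 = (-1585 + 2/11) - 1026 = -17433/11 - 1026 = -28719/11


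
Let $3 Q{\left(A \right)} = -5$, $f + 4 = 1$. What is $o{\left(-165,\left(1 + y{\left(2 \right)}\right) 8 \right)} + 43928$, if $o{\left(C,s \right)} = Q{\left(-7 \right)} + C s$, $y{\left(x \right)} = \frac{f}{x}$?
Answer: $\frac{133759}{3} \approx 44586.0$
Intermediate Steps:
$f = -3$ ($f = -4 + 1 = -3$)
$y{\left(x \right)} = - \frac{3}{x}$
$Q{\left(A \right)} = - \frac{5}{3}$ ($Q{\left(A \right)} = \frac{1}{3} \left(-5\right) = - \frac{5}{3}$)
$o{\left(C,s \right)} = - \frac{5}{3} + C s$
$o{\left(-165,\left(1 + y{\left(2 \right)}\right) 8 \right)} + 43928 = \left(- \frac{5}{3} - 165 \left(1 - \frac{3}{2}\right) 8\right) + 43928 = \left(- \frac{5}{3} - 165 \left(\left(- \frac{1}{2}\right) 8\right)\right) + 43928 = \left(- \frac{5}{3} - -660\right) + 43928 = \left(- \frac{5}{3} + 660\right) + 43928 = \frac{1975}{3} + 43928 = \frac{133759}{3}$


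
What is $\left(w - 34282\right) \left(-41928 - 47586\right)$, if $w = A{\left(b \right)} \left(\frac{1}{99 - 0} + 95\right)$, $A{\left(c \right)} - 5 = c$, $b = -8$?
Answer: $\frac{34036564656}{11} \approx 3.0942 \cdot 10^{9}$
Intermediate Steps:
$A{\left(c \right)} = 5 + c$
$w = - \frac{9406}{33}$ ($w = \left(5 - 8\right) \left(\frac{1}{99 - 0} + 95\right) = - 3 \left(\frac{1}{99 + 0} + 95\right) = - 3 \left(\frac{1}{99} + 95\right) = \left(-3\right) \frac{9406}{99} = - \frac{9406}{33} \approx -285.03$)
$\left(w - 34282\right) \left(-41928 - 47586\right) = \left(- \frac{9406}{33} - 34282\right) \left(-41928 - 47586\right) = \left(- \frac{1140712}{33}\right) \left(-89514\right) = \frac{34036564656}{11}$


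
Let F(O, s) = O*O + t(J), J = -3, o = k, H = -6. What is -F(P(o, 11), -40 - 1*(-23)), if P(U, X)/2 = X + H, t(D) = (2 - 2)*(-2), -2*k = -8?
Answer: -100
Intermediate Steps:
k = 4 (k = -1/2*(-8) = 4)
o = 4
t(D) = 0 (t(D) = 0*(-2) = 0)
P(U, X) = -12 + 2*X (P(U, X) = 2*(X - 6) = 2*(-6 + X) = -12 + 2*X)
F(O, s) = O**2 (F(O, s) = O*O + 0 = O**2 + 0 = O**2)
-F(P(o, 11), -40 - 1*(-23)) = -(-12 + 2*11)**2 = -(-12 + 22)**2 = -1*10**2 = -1*100 = -100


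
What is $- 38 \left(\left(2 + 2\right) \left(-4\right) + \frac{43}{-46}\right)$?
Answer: $\frac{14801}{23} \approx 643.52$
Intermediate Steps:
$- 38 \left(\left(2 + 2\right) \left(-4\right) + \frac{43}{-46}\right) = - 38 \left(4 \left(-4\right) + 43 \left(- \frac{1}{46}\right)\right) = - 38 \left(-16 - \frac{43}{46}\right) = \left(-38\right) \left(- \frac{779}{46}\right) = \frac{14801}{23}$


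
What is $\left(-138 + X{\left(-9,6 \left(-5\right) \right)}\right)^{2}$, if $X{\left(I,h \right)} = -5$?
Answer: $20449$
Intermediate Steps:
$\left(-138 + X{\left(-9,6 \left(-5\right) \right)}\right)^{2} = \left(-138 - 5\right)^{2} = \left(-143\right)^{2} = 20449$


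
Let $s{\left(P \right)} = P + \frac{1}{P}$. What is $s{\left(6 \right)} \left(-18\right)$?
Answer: $-111$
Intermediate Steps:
$s{\left(6 \right)} \left(-18\right) = \left(6 + \frac{1}{6}\right) \left(-18\right) = \frac{37}{6} \left(-18\right) = -111$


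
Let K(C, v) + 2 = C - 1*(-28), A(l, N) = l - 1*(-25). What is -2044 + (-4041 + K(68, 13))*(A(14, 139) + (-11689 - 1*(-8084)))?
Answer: 14072958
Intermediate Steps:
A(l, N) = 25 + l (A(l, N) = l + 25 = 25 + l)
K(C, v) = 26 + C (K(C, v) = -2 + (C - 1*(-28)) = -2 + (C + 28) = -2 + (28 + C) = 26 + C)
-2044 + (-4041 + K(68, 13))*(A(14, 139) + (-11689 - 1*(-8084))) = -2044 + (-4041 + (26 + 68))*((25 + 14) + (-11689 - 1*(-8084))) = -2044 + (-4041 + 94)*(39 + (-11689 + 8084)) = -2044 - 3947*(39 - 3605) = -2044 - 3947*(-3566) = -2044 + 14075002 = 14072958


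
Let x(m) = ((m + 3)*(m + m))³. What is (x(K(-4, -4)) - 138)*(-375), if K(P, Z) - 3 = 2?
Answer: -191948250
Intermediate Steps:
K(P, Z) = 5 (K(P, Z) = 3 + 2 = 5)
x(m) = 8*m³*(3 + m)³ (x(m) = ((3 + m)*(2*m))³ = (2*m*(3 + m))³ = 8*m³*(3 + m)³)
(x(K(-4, -4)) - 138)*(-375) = (8*5³*(3 + 5)³ - 138)*(-375) = (8*125*8³ - 138)*(-375) = (8*125*512 - 138)*(-375) = (512000 - 138)*(-375) = 511862*(-375) = -191948250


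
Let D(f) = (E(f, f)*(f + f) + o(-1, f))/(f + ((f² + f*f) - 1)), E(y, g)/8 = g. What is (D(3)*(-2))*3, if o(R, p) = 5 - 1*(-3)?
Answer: -228/5 ≈ -45.600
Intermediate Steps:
o(R, p) = 8 (o(R, p) = 5 + 3 = 8)
E(y, g) = 8*g
D(f) = (8 + 16*f²)/(-1 + f + 2*f²) (D(f) = ((8*f)*(f + f) + 8)/(f + ((f² + f*f) - 1)) = ((8*f)*(2*f) + 8)/(f + ((f² + f²) - 1)) = (16*f² + 8)/(f + (2*f² - 1)) = (8 + 16*f²)/(f + (-1 + 2*f²)) = (8 + 16*f²)/(-1 + f + 2*f²))
(D(3)*(-2))*3 = ((8*(1 + 2*3²)/(-1 + 3 + 2*3²))*(-2))*3 = ((8*(1 + 2*9)/(-1 + 3 + 2*9))*(-2))*3 = ((8*(1 + 18)/(-1 + 3 + 18))*(-2))*3 = ((8*19/20)*(-2))*3 = ((8*(1/20)*19)*(-2))*3 = ((38/5)*(-2))*3 = -76/5*3 = -228/5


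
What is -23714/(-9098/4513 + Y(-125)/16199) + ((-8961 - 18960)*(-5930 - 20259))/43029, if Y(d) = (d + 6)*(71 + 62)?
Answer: 26065834760472931/1046110305093 ≈ 24917.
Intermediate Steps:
Y(d) = 798 + 133*d (Y(d) = (6 + d)*133 = 798 + 133*d)
-23714/(-9098/4513 + Y(-125)/16199) + ((-8961 - 18960)*(-5930 - 20259))/43029 = -23714/(-9098/4513 + (798 + 133*(-125))/16199) + ((-8961 - 18960)*(-5930 - 20259))/43029 = -23714/(-9098*1/4513 + (798 - 16625)*(1/16199)) - 27921*(-26189)*(1/43029) = -23714/(-9098/4513 - 15827*1/16199) + 731223069*(1/43029) = -23714/(-9098/4513 - 15827/16199) + 243741023/14343 = -23714/(-218805753/73106087) + 243741023/14343 = -23714*(-73106087/218805753) + 243741023/14343 = 1733637747118/218805753 + 243741023/14343 = 26065834760472931/1046110305093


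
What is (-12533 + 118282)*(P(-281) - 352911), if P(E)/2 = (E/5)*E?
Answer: -169899833117/5 ≈ -3.3980e+10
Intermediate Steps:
P(E) = 2*E**2/5 (P(E) = 2*((E/5)*E) = 2*(E**2/5) = 2*E**2/5)
(-12533 + 118282)*(P(-281) - 352911) = (-12533 + 118282)*((2/5)*(-281)**2 - 352911) = 105749*((2/5)*78961 - 352911) = 105749*(157922/5 - 352911) = 105749*(-1606633/5) = -169899833117/5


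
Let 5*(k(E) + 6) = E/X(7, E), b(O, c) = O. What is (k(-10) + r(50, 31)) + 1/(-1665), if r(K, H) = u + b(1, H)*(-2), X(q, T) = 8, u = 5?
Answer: -21649/6660 ≈ -3.2506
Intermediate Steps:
r(K, H) = 3 (r(K, H) = 5 + 1*(-2) = 5 - 2 = 3)
k(E) = -6 + E/40 (k(E) = -6 + (E/8)/5 = -6 + E/40)
(k(-10) + r(50, 31)) + 1/(-1665) = ((-6 + (1/40)*(-10)) + 3) + 1/(-1665) = ((-6 - 1/4) + 3) - 1/1665 = (-25/4 + 3) - 1/1665 = -13/4 - 1/1665 = -21649/6660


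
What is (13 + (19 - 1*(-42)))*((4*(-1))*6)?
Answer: -1776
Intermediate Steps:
(13 + (19 - 1*(-42)))*((4*(-1))*6) = (13 + (19 + 42))*(-4*6) = (13 + 61)*(-24) = 74*(-24) = -1776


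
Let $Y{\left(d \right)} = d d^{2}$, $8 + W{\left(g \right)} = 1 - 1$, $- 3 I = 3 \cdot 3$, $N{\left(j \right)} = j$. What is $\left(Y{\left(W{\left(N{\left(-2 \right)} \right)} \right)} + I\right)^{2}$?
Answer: $265225$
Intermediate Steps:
$I = -3$ ($I = - \frac{3 \cdot 3}{3} = \left(- \frac{1}{3}\right) 9 = -3$)
$W{\left(g \right)} = -8$ ($W{\left(g \right)} = -8 + \left(1 - 1\right) = -8 + 0 = -8$)
$Y{\left(d \right)} = d^{3}$
$\left(Y{\left(W{\left(N{\left(-2 \right)} \right)} \right)} + I\right)^{2} = \left(\left(-8\right)^{3} - 3\right)^{2} = \left(-512 - 3\right)^{2} = \left(-515\right)^{2} = 265225$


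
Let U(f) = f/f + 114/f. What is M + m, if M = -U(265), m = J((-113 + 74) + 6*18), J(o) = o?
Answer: 17906/265 ≈ 67.570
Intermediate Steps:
m = 69 (m = (-113 + 74) + 6*18 = -39 + 108 = 69)
U(f) = 1 + 114/f
M = -379/265 (M = -(114 + 265)/265 = -379/265 ≈ -1.4302)
M + m = -379/265 + 69 = 17906/265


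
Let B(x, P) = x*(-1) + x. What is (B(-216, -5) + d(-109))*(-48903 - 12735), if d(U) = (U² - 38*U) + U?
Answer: -980907132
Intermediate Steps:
B(x, P) = 0 (B(x, P) = -x + x = 0)
d(U) = U² - 37*U
(B(-216, -5) + d(-109))*(-48903 - 12735) = (0 - 109*(-37 - 109))*(-48903 - 12735) = (0 - 109*(-146))*(-61638) = (0 + 15914)*(-61638) = 15914*(-61638) = -980907132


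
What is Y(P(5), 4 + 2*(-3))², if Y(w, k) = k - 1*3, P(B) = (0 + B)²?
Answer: 25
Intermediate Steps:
P(B) = B²
Y(w, k) = -3 + k (Y(w, k) = k - 3 = -3 + k)
Y(P(5), 4 + 2*(-3))² = (-3 + (4 + 2*(-3)))² = (-3 + (4 - 6))² = (-3 - 2)² = (-5)² = 25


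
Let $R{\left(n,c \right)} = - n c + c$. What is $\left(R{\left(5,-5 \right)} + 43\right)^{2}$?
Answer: $3969$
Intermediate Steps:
$R{\left(n,c \right)} = c - c n$ ($R{\left(n,c \right)} = - c n + c = c - c n$)
$\left(R{\left(5,-5 \right)} + 43\right)^{2} = \left(- 5 \left(1 - 5\right) + 43\right)^{2} = \left(\left(-5\right) \left(-4\right) + 43\right)^{2} = \left(20 + 43\right)^{2} = 63^{2} = 3969$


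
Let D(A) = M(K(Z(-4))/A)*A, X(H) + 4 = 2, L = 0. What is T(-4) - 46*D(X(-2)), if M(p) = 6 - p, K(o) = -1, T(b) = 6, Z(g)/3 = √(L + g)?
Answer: 512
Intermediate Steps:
Z(g) = 3*√g (Z(g) = 3*√(0 + g) = 3*√g)
X(H) = -2 (X(H) = -4 + 2 = -2)
D(A) = A*(6 + 1/A) (D(A) = (6 - (-1)/A)*A = (6 + 1/A)*A = A*(6 + 1/A))
T(-4) - 46*D(X(-2)) = 6 - 46*(1 + 6*(-2)) = 6 - 46*(1 - 12) = 6 - 46*(-11) = 6 + 506 = 512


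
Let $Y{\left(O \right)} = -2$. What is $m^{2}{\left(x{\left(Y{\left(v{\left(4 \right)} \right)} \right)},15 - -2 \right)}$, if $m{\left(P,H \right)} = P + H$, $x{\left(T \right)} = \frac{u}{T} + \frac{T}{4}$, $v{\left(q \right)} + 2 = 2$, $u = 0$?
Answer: $\frac{1089}{4} \approx 272.25$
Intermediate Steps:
$v{\left(q \right)} = 0$ ($v{\left(q \right)} = -2 + 2 = 0$)
$x{\left(T \right)} = \frac{T}{4}$ ($x{\left(T \right)} = \frac{0}{T} + \frac{T}{4} = 0 + T \frac{1}{4} = 0 + \frac{T}{4} = \frac{T}{4}$)
$m{\left(P,H \right)} = H + P$
$m^{2}{\left(x{\left(Y{\left(v{\left(4 \right)} \right)} \right)},15 - -2 \right)} = \left(\left(15 - -2\right) + \frac{1}{4} \left(-2\right)\right)^{2} = \left(\left(15 + 2\right) - \frac{1}{2}\right)^{2} = \left(17 - \frac{1}{2}\right)^{2} = \left(\frac{33}{2}\right)^{2} = \frac{1089}{4}$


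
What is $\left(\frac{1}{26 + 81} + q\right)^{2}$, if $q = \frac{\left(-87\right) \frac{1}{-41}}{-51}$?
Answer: $\frac{5788836}{5562027241} \approx 0.0010408$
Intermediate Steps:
$q = - \frac{29}{697}$ ($q = \left(-87\right) \left(- \frac{1}{41}\right) \left(- \frac{1}{51}\right) = \frac{87}{41} \left(- \frac{1}{51}\right) = - \frac{29}{697} \approx -0.041607$)
$\left(\frac{1}{26 + 81} + q\right)^{2} = \left(\frac{1}{26 + 81} - \frac{29}{697}\right)^{2} = \left(\frac{1}{107} - \frac{29}{697}\right)^{2} = \left(- \frac{2406}{74579}\right)^{2} = \frac{5788836}{5562027241}$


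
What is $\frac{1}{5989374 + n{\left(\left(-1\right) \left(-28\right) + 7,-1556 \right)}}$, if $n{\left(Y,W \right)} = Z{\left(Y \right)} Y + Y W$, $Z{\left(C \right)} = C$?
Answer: $\frac{1}{5936139} \approx 1.6846 \cdot 10^{-7}$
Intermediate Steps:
$n{\left(Y,W \right)} = Y^{2} + W Y$ ($n{\left(Y,W \right)} = Y Y + Y W = Y^{2} + W Y$)
$\frac{1}{5989374 + n{\left(\left(-1\right) \left(-28\right) + 7,-1556 \right)}} = \frac{1}{5989374 + \left(\left(-1\right) \left(-28\right) + 7\right) \left(-1556 + \left(\left(-1\right) \left(-28\right) + 7\right)\right)} = \frac{1}{5989374 + \left(28 + 7\right) \left(-1556 + \left(28 + 7\right)\right)} = \frac{1}{5989374 + 35 \left(-1556 + 35\right)} = \frac{1}{5989374 + 35 \left(-1521\right)} = \frac{1}{5989374 - 53235} = \frac{1}{5936139}$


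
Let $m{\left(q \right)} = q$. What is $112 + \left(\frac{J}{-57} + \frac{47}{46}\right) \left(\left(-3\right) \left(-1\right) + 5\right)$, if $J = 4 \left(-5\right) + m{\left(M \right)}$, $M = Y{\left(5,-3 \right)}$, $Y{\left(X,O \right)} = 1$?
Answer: $\frac{8476}{69} \approx 122.84$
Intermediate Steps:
$M = 1$
$J = -19$ ($J = 4 \left(-5\right) + 1 = -20 + 1 = -19$)
$112 + \left(\frac{J}{-57} + \frac{47}{46}\right) \left(\left(-3\right) \left(-1\right) + 5\right) = 112 + \left(- \frac{19}{-57} + \frac{47}{46}\right) \left(\left(-3\right) \left(-1\right) + 5\right) = 112 + \left(\left(-19\right) \left(- \frac{1}{57}\right) + 47 \cdot \frac{1}{46}\right) \left(3 + 5\right) = 112 + \left(\frac{1}{3} + \frac{47}{46}\right) 8 = 112 + \frac{187}{138} \cdot 8 = 112 + \frac{748}{69} = \frac{8476}{69}$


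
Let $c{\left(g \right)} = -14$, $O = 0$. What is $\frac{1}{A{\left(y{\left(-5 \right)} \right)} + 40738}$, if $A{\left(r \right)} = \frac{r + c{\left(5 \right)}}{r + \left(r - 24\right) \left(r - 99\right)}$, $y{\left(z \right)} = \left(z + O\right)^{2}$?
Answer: $\frac{49}{1996151} \approx 2.4547 \cdot 10^{-5}$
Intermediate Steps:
$y{\left(z \right)} = z^{2}$ ($y{\left(z \right)} = \left(z + 0\right)^{2} = z^{2}$)
$A{\left(r \right)} = \frac{-14 + r}{r + \left(-99 + r\right) \left(-24 + r\right)}$ ($A{\left(r \right)} = \frac{r - 14}{r + \left(r - 24\right) \left(r - 99\right)} = \frac{-14 + r}{r + \left(-24 + r\right) \left(-99 + r\right)} = \frac{-14 + r}{r + \left(-99 + r\right) \left(-24 + r\right)}$)
$\frac{1}{A{\left(y{\left(-5 \right)} \right)} + 40738} = \frac{1}{\frac{-14 + \left(-5\right)^{2}}{2376 + \left(\left(-5\right)^{2}\right)^{2} - 122 \left(-5\right)^{2}} + 40738} = \frac{1}{\frac{-14 + 25}{2376 + 25^{2} - 3050} + 40738} = \frac{1}{\frac{1}{2376 + 625 - 3050} \cdot 11 + 40738} = \frac{1}{\frac{1}{-49} \cdot 11 + 40738} = \frac{1}{\left(- \frac{1}{49}\right) 11 + 40738} = \frac{1}{- \frac{11}{49} + 40738} = \frac{1}{\frac{1996151}{49}} = \frac{49}{1996151}$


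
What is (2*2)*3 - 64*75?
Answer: -4788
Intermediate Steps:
(2*2)*3 - 64*75 = 4*3 - 4800 = 12 - 4800 = -4788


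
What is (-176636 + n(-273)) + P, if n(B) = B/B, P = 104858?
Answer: -71777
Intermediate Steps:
n(B) = 1
(-176636 + n(-273)) + P = (-176636 + 1) + 104858 = -176635 + 104858 = -71777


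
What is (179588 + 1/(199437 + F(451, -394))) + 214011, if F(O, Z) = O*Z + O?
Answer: 8735536207/22194 ≈ 3.9360e+5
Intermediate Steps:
F(O, Z) = O + O*Z
(179588 + 1/(199437 + F(451, -394))) + 214011 = (179588 + 1/(199437 + 451*(1 - 394))) + 214011 = (179588 + 1/(199437 + 451*(-393))) + 214011 = (179588 + 1/(199437 - 177243)) + 214011 = (179588 + 1/22194) + 214011 = 3985776073/22194 + 214011 = 8735536207/22194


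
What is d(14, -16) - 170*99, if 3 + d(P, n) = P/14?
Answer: -16832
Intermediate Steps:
d(P, n) = -3 + P/14
d(14, -16) - 170*99 = (-3 + (1/14)*14) - 170*99 = (-3 + 1) - 16830 = -2 - 16830 = -16832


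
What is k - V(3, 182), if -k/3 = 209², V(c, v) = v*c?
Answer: -131589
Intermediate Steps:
V(c, v) = c*v
k = -131043 (k = -3*209² = -3*43681 = -131043)
k - V(3, 182) = -131043 - 3*182 = -131043 - 1*546 = -131043 - 546 = -131589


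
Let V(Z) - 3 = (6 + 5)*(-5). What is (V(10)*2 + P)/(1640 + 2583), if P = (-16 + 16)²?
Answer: -104/4223 ≈ -0.024627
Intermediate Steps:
V(Z) = -52 (V(Z) = 3 + (6 + 5)*(-5) = 3 + 11*(-5) = 3 - 55 = -52)
P = 0 (P = 0² = 0)
(V(10)*2 + P)/(1640 + 2583) = (-52*2 + 0)/(1640 + 2583) = (-104 + 0)/4223 = -104*1/4223 = -104/4223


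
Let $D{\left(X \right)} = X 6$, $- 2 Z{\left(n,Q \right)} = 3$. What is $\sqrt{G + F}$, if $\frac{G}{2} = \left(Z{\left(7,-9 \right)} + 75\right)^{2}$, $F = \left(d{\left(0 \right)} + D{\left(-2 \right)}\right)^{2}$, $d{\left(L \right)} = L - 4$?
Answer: $\frac{\sqrt{44242}}{2} \approx 105.17$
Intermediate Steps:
$d{\left(L \right)} = -4 + L$
$Z{\left(n,Q \right)} = - \frac{3}{2}$ ($Z{\left(n,Q \right)} = \left(- \frac{1}{2}\right) 3 = - \frac{3}{2}$)
$D{\left(X \right)} = 6 X$
$F = 256$ ($F = \left(\left(-4 + 0\right) + 6 \left(-2\right)\right)^{2} = \left(-4 - 12\right)^{2} = \left(-16\right)^{2} = 256$)
$G = \frac{21609}{2}$ ($G = 2 \left(- \frac{3}{2} + 75\right)^{2} = 2 \left(\frac{147}{2}\right)^{2} = 2 \cdot \frac{21609}{4} = \frac{21609}{2} \approx 10805.0$)
$\sqrt{G + F} = \sqrt{\frac{21609}{2} + 256} = \sqrt{\frac{22121}{2}} = \frac{\sqrt{44242}}{2}$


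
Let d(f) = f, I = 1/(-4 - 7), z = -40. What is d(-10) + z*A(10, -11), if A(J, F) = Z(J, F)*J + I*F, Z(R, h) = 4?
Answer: -1650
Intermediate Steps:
I = -1/11 (I = 1/(-11) = -1/11 ≈ -0.090909)
A(J, F) = 4*J - F/11
d(-10) + z*A(10, -11) = -10 - 40*(4*10 - 1/11*(-11)) = -10 - 40*(40 + 1) = -10 - 40*41 = -10 - 1640 = -1650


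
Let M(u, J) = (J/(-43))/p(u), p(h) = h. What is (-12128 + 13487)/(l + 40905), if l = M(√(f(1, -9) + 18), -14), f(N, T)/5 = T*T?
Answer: 43478357806665/1308669776365979 - 2454354*√47/1308669776365979 ≈ 0.033223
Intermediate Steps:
f(N, T) = 5*T² (f(N, T) = 5*(T*T) = 5*T²)
M(u, J) = -J/(43*u) (M(u, J) = (J/(-43))/u = (J*(-1/43))/u = (-J/43)/u = -J/(43*u))
l = 14*√47/6063 (l = -1/43*(-14)/√(5*(-9)² + 18) = -1/43*(-14)/√(5*81 + 18) = -1/43*(-14)/√(405 + 18) = -1/43*(-14)/√423 = -1/43*(-14)/3*√47 = -1/43*(-14)*√47/141 = 14*√47/6063 ≈ 0.015830)
(-12128 + 13487)/(l + 40905) = (-12128 + 13487)/(14*√47/6063 + 40905) = 1359/(40905 + 14*√47/6063)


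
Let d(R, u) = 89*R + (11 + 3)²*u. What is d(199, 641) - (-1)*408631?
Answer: 551978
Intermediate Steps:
d(R, u) = 89*R + 196*u (d(R, u) = 89*R + 14²*u = 89*R + 196*u)
d(199, 641) - (-1)*408631 = (89*199 + 196*641) - (-1)*408631 = (17711 + 125636) - 1*(-408631) = 143347 + 408631 = 551978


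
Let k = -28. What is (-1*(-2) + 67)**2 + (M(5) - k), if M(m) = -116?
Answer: 4673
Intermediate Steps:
(-1*(-2) + 67)**2 + (M(5) - k) = (-1*(-2) + 67)**2 + (-116 - 1*(-28)) = (2 + 67)**2 + (-116 + 28) = 69**2 - 88 = 4761 - 88 = 4673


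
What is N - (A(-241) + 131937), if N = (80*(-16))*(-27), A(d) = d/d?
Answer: -97378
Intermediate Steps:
A(d) = 1
N = 34560 (N = -1280*(-27) = 34560)
N - (A(-241) + 131937) = 34560 - (1 + 131937) = 34560 - 1*131938 = 34560 - 131938 = -97378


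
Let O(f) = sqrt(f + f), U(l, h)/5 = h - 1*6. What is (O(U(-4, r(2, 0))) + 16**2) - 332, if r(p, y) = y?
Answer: -76 + 2*I*sqrt(15) ≈ -76.0 + 7.746*I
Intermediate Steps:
U(l, h) = -30 + 5*h (U(l, h) = 5*(h - 1*6) = 5*(h - 6) = 5*(-6 + h) = -30 + 5*h)
O(f) = sqrt(2)*sqrt(f) (O(f) = sqrt(2*f) = sqrt(2)*sqrt(f))
(O(U(-4, r(2, 0))) + 16**2) - 332 = (sqrt(2)*sqrt(-30 + 5*0) + 16**2) - 332 = (sqrt(2)*sqrt(-30 + 0) + 256) - 332 = (sqrt(2)*sqrt(-30) + 256) - 332 = (sqrt(2)*(I*sqrt(30)) + 256) - 332 = (2*I*sqrt(15) + 256) - 332 = (256 + 2*I*sqrt(15)) - 332 = -76 + 2*I*sqrt(15)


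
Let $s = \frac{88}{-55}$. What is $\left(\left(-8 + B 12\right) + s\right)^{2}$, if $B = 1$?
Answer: $\frac{144}{25} \approx 5.76$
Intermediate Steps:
$s = - \frac{8}{5}$ ($s = 88 \left(- \frac{1}{55}\right) = - \frac{8}{5} \approx -1.6$)
$\left(\left(-8 + B 12\right) + s\right)^{2} = \left(\left(-8 + 1 \cdot 12\right) - \frac{8}{5}\right)^{2} = \left(\left(-8 + 12\right) - \frac{8}{5}\right)^{2} = \left(4 - \frac{8}{5}\right)^{2} = \left(\frac{12}{5}\right)^{2} = \frac{144}{25}$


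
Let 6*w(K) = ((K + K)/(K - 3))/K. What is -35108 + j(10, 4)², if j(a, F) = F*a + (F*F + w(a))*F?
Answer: -10695284/441 ≈ -24252.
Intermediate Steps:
w(K) = 1/(3*(-3 + K)) (w(K) = (((K + K)/(K - 3))/K)/6 = (((2*K)/(-3 + K))/K)/6 = ((2*K/(-3 + K))/K)/6 = (2/(-3 + K))/6 = 1/(3*(-3 + K)))
j(a, F) = F*a + F*(F² + 1/(3*(-3 + a))) (j(a, F) = F*a + (F*F + 1/(3*(-3 + a)))*F = F*a + (F² + 1/(3*(-3 + a)))*F = F*a + F*(F² + 1/(3*(-3 + a))))
-35108 + j(10, 4)² = -35108 + ((⅓)*4*(1 + 3*(-3 + 10)*(10 + 4²))/(-3 + 10))² = -35108 + ((⅓)*4*(1 + 3*7*(10 + 16))/7)² = -35108 + ((⅓)*4*(⅐)*(1 + 3*7*26))² = -35108 + ((⅓)*4*(⅐)*(1 + 546))² = -35108 + ((⅓)*4*(⅐)*547)² = -35108 + (2188/21)² = -35108 + 4787344/441 = -10695284/441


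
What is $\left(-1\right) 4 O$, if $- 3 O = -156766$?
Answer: $- \frac{627064}{3} \approx -2.0902 \cdot 10^{5}$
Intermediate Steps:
$O = \frac{156766}{3}$ ($O = \left(- \frac{1}{3}\right) \left(-156766\right) = \frac{156766}{3} \approx 52255.0$)
$\left(-1\right) 4 O = \left(-1\right) 4 \cdot \frac{156766}{3} = \left(-4\right) \frac{156766}{3} = - \frac{627064}{3}$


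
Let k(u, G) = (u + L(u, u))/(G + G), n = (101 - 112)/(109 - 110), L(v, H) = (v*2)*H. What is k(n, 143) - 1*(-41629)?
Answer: 1082377/26 ≈ 41630.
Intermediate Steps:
L(v, H) = 2*H*v (L(v, H) = (2*v)*H = 2*H*v)
n = 11 (n = -11/(-1) = -11*(-1) = 11)
k(u, G) = (u + 2*u²)/(2*G) (k(u, G) = (u + 2*u*u)/(G + G) = (u + 2*u²)/((2*G)) = (u + 2*u²)*(1/(2*G)) = (u + 2*u²)/(2*G))
k(n, 143) - 1*(-41629) = (½)*11*(1 + 2*11)/143 - 1*(-41629) = (½)*11*(1/143)*(1 + 22) + 41629 = (½)*11*(1/143)*23 + 41629 = 23/26 + 41629 = 1082377/26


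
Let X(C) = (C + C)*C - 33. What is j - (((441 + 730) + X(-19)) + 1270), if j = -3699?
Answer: -6829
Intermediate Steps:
X(C) = -33 + 2*C² (X(C) = (2*C)*C - 33 = 2*C² - 33 = -33 + 2*C²)
j - (((441 + 730) + X(-19)) + 1270) = -3699 - (((441 + 730) + (-33 + 2*(-19)²)) + 1270) = -3699 - ((1171 + (-33 + 2*361)) + 1270) = -3699 - ((1171 + (-33 + 722)) + 1270) = -3699 - ((1171 + 689) + 1270) = -3699 - (1860 + 1270) = -3699 - 1*3130 = -3699 - 3130 = -6829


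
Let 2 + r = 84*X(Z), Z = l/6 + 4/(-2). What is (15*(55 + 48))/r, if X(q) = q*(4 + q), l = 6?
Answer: -1545/254 ≈ -6.0827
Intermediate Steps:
Z = -1 (Z = 6/6 + 4/(-2) = 6*(⅙) + 4*(-½) = 1 - 2 = -1)
r = -254 (r = -2 + 84*(-(4 - 1)) = -2 + 84*(-1*3) = -2 + 84*(-3) = -2 - 252 = -254)
(15*(55 + 48))/r = (15*(55 + 48))/(-254) = (15*103)*(-1/254) = 1545*(-1/254) = -1545/254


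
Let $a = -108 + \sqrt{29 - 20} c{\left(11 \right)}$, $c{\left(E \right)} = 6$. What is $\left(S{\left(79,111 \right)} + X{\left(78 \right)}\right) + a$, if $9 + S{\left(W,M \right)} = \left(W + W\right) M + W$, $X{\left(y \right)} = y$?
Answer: $17596$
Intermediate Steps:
$S{\left(W,M \right)} = -9 + W + 2 M W$ ($S{\left(W,M \right)} = -9 + \left(\left(W + W\right) M + W\right) = -9 + \left(2 W M + W\right) = -9 + \left(2 M W + W\right) = -9 + \left(W + 2 M W\right) = -9 + W + 2 M W$)
$a = -90$ ($a = -108 + \sqrt{29 - 20} \cdot 6 = -108 + \sqrt{9} \cdot 6 = -108 + 3 \cdot 6 = -108 + 18 = -90$)
$\left(S{\left(79,111 \right)} + X{\left(78 \right)}\right) + a = \left(\left(-9 + 79 + 2 \cdot 111 \cdot 79\right) + 78\right) - 90 = \left(\left(-9 + 79 + 17538\right) + 78\right) - 90 = \left(17608 + 78\right) - 90 = 17686 - 90 = 17596$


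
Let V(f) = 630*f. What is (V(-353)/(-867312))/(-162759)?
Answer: -12355/7842379656 ≈ -1.5754e-6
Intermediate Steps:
(V(-353)/(-867312))/(-162759) = ((630*(-353))/(-867312))/(-162759) = -222390*(-1/867312)*(-1/162759) = (12355/48184)*(-1/162759) = -12355/7842379656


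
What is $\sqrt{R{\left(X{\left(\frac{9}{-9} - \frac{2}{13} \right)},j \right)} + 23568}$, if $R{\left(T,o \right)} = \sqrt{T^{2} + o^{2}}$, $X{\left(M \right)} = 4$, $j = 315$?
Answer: $\sqrt{23568 + \sqrt{99241}} \approx 154.54$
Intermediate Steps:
$\sqrt{R{\left(X{\left(\frac{9}{-9} - \frac{2}{13} \right)},j \right)} + 23568} = \sqrt{\sqrt{4^{2} + 315^{2}} + 23568} = \sqrt{\sqrt{16 + 99225} + 23568} = \sqrt{\sqrt{99241} + 23568} = \sqrt{23568 + \sqrt{99241}}$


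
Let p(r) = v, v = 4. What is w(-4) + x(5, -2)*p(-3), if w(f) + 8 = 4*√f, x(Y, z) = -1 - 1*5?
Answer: -32 + 8*I ≈ -32.0 + 8.0*I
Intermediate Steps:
p(r) = 4
x(Y, z) = -6 (x(Y, z) = -1 - 5 = -6)
w(f) = -8 + 4*√f
w(-4) + x(5, -2)*p(-3) = (-8 + 4*√(-4)) - 6*4 = (-8 + 4*(2*I)) - 24 = (-8 + 8*I) - 24 = -32 + 8*I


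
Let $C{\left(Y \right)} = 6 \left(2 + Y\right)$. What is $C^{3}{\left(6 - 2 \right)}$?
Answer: $46656$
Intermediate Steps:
$C{\left(Y \right)} = 12 + 6 Y$
$C^{3}{\left(6 - 2 \right)} = \left(12 + 6 \left(6 - 2\right)\right)^{3} = \left(12 + 6 \cdot 4\right)^{3} = \left(12 + 24\right)^{3} = 36^{3} = 46656$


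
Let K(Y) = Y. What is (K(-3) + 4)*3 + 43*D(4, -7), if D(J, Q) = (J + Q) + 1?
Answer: -83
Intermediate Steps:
D(J, Q) = 1 + J + Q
(K(-3) + 4)*3 + 43*D(4, -7) = (-3 + 4)*3 + 43*(1 + 4 - 7) = 1*3 + 43*(-2) = 3 - 86 = -83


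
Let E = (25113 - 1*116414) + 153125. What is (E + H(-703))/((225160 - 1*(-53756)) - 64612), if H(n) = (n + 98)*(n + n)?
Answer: 456227/107152 ≈ 4.2578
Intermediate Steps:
E = 61824 (E = (25113 - 116414) + 153125 = -91301 + 153125 = 61824)
H(n) = 2*n*(98 + n) (H(n) = (98 + n)*(2*n) = 2*n*(98 + n))
(E + H(-703))/((225160 - 1*(-53756)) - 64612) = (61824 + 2*(-703)*(98 - 703))/((225160 - 1*(-53756)) - 64612) = (61824 + 2*(-703)*(-605))/((225160 + 53756) - 64612) = (61824 + 850630)/(278916 - 64612) = 912454/214304 = 912454*(1/214304) = 456227/107152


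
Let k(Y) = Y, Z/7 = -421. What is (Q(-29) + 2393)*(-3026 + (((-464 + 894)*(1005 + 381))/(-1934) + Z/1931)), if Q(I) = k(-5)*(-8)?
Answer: -15154302143553/1867277 ≈ -8.1157e+6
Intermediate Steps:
Z = -2947 (Z = 7*(-421) = -2947)
Q(I) = 40 (Q(I) = -5*(-8) = 40)
(Q(-29) + 2393)*(-3026 + (((-464 + 894)*(1005 + 381))/(-1934) + Z/1931)) = (40 + 2393)*(-3026 + (((-464 + 894)*(1005 + 381))/(-1934) - 2947/1931)) = 2433*(-3026 + ((430*1386)*(-1/1934) - 2947*1/1931)) = 2433*(-3026 + (595980*(-1/1934) - 2947/1931)) = 2433*(-3026 + (-297990/967 - 2947/1931)) = 2433*(-3026 - 578268439/1867277) = 2433*(-6228648641/1867277) = -15154302143553/1867277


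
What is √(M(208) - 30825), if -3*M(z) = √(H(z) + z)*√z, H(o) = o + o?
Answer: √(-277425 - 624*√3)/3 ≈ 175.91*I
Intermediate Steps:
H(o) = 2*o
M(z) = -z*√3/3 (M(z) = -√(2*z + z)*√z/3 = -√(3*z)*√z/3 = -√3*√z*√z/3 = -z*√3/3)
√(M(208) - 30825) = √(-⅓*208*√3 - 30825) = √(-208*√3/3 - 30825) = √(-30825 - 208*√3/3)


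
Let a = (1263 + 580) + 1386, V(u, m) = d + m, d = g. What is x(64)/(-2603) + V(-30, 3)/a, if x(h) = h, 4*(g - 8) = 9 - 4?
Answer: -699077/33620348 ≈ -0.020793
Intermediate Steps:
g = 37/4 (g = 8 + (9 - 4)/4 = 8 + (¼)*5 = 8 + 5/4 = 37/4 ≈ 9.2500)
d = 37/4 ≈ 9.2500
V(u, m) = 37/4 + m
a = 3229 (a = 1843 + 1386 = 3229)
x(64)/(-2603) + V(-30, 3)/a = 64/(-2603) + (37/4 + 3)/3229 = 64*(-1/2603) + (49/4)*(1/3229) = -64/2603 + 49/12916 = -699077/33620348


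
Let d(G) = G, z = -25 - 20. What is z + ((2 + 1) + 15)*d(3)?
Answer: 9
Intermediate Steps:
z = -45
z + ((2 + 1) + 15)*d(3) = -45 + ((2 + 1) + 15)*3 = -45 + (3 + 15)*3 = -45 + 18*3 = -45 + 54 = 9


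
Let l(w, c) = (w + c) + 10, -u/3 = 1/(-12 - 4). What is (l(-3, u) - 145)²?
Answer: 4862025/256 ≈ 18992.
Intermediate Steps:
u = 3/16 (u = -3/(-12 - 4) = -3/(-16) = -3*(-1/16) = 3/16 ≈ 0.18750)
l(w, c) = 10 + c + w (l(w, c) = (c + w) + 10 = 10 + c + w)
(l(-3, u) - 145)² = ((10 + 3/16 - 3) - 145)² = (115/16 - 145)² = (-2205/16)² = 4862025/256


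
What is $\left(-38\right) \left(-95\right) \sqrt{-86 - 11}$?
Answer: $3610 i \sqrt{97} \approx 35554.0 i$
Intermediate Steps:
$\left(-38\right) \left(-95\right) \sqrt{-86 - 11} = 3610 \sqrt{-97} = 3610 i \sqrt{97}$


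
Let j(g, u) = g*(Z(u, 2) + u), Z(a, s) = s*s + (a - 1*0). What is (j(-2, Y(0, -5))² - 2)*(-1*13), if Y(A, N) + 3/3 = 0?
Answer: -182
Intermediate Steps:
Z(a, s) = a + s² (Z(a, s) = s² + (a + 0) = s² + a = a + s²)
Y(A, N) = -1 (Y(A, N) = -1 + 0 = -1)
j(g, u) = g*(4 + 2*u) (j(g, u) = g*((u + 2²) + u) = g*((u + 4) + u) = g*((4 + u) + u) = g*(4 + 2*u))
(j(-2, Y(0, -5))² - 2)*(-1*13) = ((2*(-2)*(2 - 1))² - 2)*(-1*13) = ((2*(-2)*1)² - 2)*(-13) = ((-4)² - 2)*(-13) = (16 - 2)*(-13) = 14*(-13) = -182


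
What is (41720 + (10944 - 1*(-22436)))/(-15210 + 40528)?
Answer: 37550/12659 ≈ 2.9663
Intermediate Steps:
(41720 + (10944 - 1*(-22436)))/(-15210 + 40528) = (41720 + (10944 + 22436))/25318 = (41720 + 33380)*(1/25318) = 75100*(1/25318) = 37550/12659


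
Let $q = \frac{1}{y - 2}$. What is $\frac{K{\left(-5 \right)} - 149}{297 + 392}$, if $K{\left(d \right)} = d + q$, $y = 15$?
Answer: $- \frac{2001}{8957} \approx -0.2234$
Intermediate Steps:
$q = \frac{1}{13}$ ($q = \frac{1}{15 - 2} = \frac{1}{13} \approx 0.076923$)
$K{\left(d \right)} = \frac{1}{13} + d$ ($K{\left(d \right)} = d + \frac{1}{13} = \frac{1}{13} + d$)
$\frac{K{\left(-5 \right)} - 149}{297 + 392} = \frac{\left(\frac{1}{13} - 5\right) - 149}{297 + 392} = \frac{- \frac{64}{13} - 149}{689} = \left(- \frac{2001}{13}\right) \frac{1}{689} = - \frac{2001}{8957}$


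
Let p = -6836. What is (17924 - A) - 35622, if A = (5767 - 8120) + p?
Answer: -8509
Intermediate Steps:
A = -9189 (A = (5767 - 8120) - 6836 = -2353 - 6836 = -9189)
(17924 - A) - 35622 = (17924 - 1*(-9189)) - 35622 = (17924 + 9189) - 35622 = 27113 - 35622 = -8509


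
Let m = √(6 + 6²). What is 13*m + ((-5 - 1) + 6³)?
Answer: 210 + 13*√42 ≈ 294.25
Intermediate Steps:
m = √42 (m = √(6 + 36) = √42 ≈ 6.4807)
13*m + ((-5 - 1) + 6³) = 13*√42 + ((-5 - 1) + 6³) = 13*√42 + (-6 + 216) = 13*√42 + 210 = 210 + 13*√42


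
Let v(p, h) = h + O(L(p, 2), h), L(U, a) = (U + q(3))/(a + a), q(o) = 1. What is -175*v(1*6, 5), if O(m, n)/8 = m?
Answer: -3325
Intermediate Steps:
L(U, a) = (1 + U)/(2*a) (L(U, a) = (U + 1)/(a + a) = (1 + U)/((2*a)) = (1 + U)*(1/(2*a)) = (1 + U)/(2*a))
O(m, n) = 8*m
v(p, h) = 2 + h + 2*p (v(p, h) = h + 8*((1/2)*(1 + p)/2) = h + 8*((1/2)*(1/2)*(1 + p)) = h + 8*(1/4 + p/4) = h + (2 + 2*p) = 2 + h + 2*p)
-175*v(1*6, 5) = -175*(2 + 5 + 2*(1*6)) = -175*(2 + 5 + 2*6) = -175*(2 + 5 + 12) = -175*19 = -3325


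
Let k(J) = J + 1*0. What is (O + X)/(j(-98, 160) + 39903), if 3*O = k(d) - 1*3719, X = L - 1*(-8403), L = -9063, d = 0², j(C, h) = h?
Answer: -5699/120189 ≈ -0.047417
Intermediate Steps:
d = 0
k(J) = J (k(J) = J + 0 = J)
X = -660 (X = -9063 - 1*(-8403) = -9063 + 8403 = -660)
O = -3719/3 (O = (0 - 1*3719)/3 = (0 - 3719)/3 = (⅓)*(-3719) = -3719/3 ≈ -1239.7)
(O + X)/(j(-98, 160) + 39903) = (-3719/3 - 660)/(160 + 39903) = -5699/3/40063 = -5699/3*1/40063 = -5699/120189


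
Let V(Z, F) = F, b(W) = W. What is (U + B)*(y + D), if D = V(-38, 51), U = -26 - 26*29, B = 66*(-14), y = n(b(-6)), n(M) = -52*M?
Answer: -618552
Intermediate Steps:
y = 312 (y = -52*(-6) = 312)
B = -924
U = -780 (U = -26 - 754 = -780)
D = 51
(U + B)*(y + D) = (-780 - 924)*(312 + 51) = -1704*363 = -618552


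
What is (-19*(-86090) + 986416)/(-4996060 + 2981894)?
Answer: -1311063/1007083 ≈ -1.3018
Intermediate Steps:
(-19*(-86090) + 986416)/(-4996060 + 2981894) = (1635710 + 986416)/(-2014166) = 2622126*(-1/2014166) = -1311063/1007083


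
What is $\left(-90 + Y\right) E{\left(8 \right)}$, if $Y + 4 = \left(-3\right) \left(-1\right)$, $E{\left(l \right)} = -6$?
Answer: $546$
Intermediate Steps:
$Y = -1$ ($Y = -4 - -3 = -4 + 3 = -1$)
$\left(-90 + Y\right) E{\left(8 \right)} = \left(-90 - 1\right) \left(-6\right) = \left(-91\right) \left(-6\right) = 546$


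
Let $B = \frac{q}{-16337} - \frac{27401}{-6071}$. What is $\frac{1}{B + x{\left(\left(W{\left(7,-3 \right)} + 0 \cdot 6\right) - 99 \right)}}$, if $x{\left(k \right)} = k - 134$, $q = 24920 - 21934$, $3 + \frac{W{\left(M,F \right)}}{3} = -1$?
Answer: $- \frac{99181927}{23870049984} \approx -0.0041551$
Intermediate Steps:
$W{\left(M,F \right)} = -12$ ($W{\left(M,F \right)} = -9 + 3 \left(-1\right) = -9 - 3 = -12$)
$q = 2986$
$x{\left(k \right)} = -134 + k$
$B = \frac{429522131}{99181927}$ ($B = \frac{2986}{-16337} - \frac{27401}{-6071} = 2986 \left(- \frac{1}{16337}\right) - - \frac{27401}{6071} = - \frac{2986}{16337} + \frac{27401}{6071} = \frac{429522131}{99181927} \approx 4.3307$)
$\frac{1}{B + x{\left(\left(W{\left(7,-3 \right)} + 0 \cdot 6\right) - 99 \right)}} = \frac{1}{\frac{429522131}{99181927} + \left(-134 + \left(\left(-12 + 0 \cdot 6\right) - 99\right)\right)} = \frac{1}{\frac{429522131}{99181927} + \left(-134 + \left(\left(-12 + 0\right) - 99\right)\right)} = \frac{1}{\frac{429522131}{99181927} - 245} = \frac{1}{- \frac{23870049984}{99181927}} = - \frac{99181927}{23870049984}$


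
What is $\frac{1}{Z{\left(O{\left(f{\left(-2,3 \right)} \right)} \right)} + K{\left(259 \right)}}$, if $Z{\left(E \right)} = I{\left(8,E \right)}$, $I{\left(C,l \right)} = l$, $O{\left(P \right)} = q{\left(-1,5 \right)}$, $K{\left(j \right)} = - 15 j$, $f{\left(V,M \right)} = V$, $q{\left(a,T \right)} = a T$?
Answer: $- \frac{1}{3890} \approx -0.00025707$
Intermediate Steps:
$q{\left(a,T \right)} = T a$
$O{\left(P \right)} = -5$ ($O{\left(P \right)} = 5 \left(-1\right) = -5$)
$Z{\left(E \right)} = E$
$\frac{1}{Z{\left(O{\left(f{\left(-2,3 \right)} \right)} \right)} + K{\left(259 \right)}} = \frac{1}{-5 - 3885} = \frac{1}{-3890} = - \frac{1}{3890}$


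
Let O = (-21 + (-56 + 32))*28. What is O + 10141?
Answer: 8881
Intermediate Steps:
O = -1260 (O = (-21 - 24)*28 = -45*28 = -1260)
O + 10141 = -1260 + 10141 = 8881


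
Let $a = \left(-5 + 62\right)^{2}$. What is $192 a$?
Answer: $623808$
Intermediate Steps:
$a = 3249$ ($a = 57^{2} = 3249$)
$192 a = 192 \cdot 3249 = 623808$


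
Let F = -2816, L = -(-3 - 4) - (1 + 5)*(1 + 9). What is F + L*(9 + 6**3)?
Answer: -14741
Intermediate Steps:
L = -53 (L = -1*(-7) - 6*10 = 7 - 1*60 = 7 - 60 = -53)
F + L*(9 + 6**3) = -2816 - 53*(9 + 6**3) = -2816 - 53*(9 + 216) = -2816 - 53*225 = -2816 - 11925 = -14741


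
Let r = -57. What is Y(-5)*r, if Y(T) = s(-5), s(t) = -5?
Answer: 285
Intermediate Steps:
Y(T) = -5
Y(-5)*r = -5*(-57) = 285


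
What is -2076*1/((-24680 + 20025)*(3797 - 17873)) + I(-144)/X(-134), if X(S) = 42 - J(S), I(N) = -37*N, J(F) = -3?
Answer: 646501123/5460315 ≈ 118.40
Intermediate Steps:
X(S) = 45 (X(S) = 42 - 1*(-3) = 42 + 3 = 45)
-2076*1/((-24680 + 20025)*(3797 - 17873)) + I(-144)/X(-134) = -2076*1/((-24680 + 20025)*(3797 - 17873)) - 37*(-144)/45 = -2076/((-4655*(-14076))) + 5328*(1/45) = -2076/65523780 + 592/5 = -2076*1/65523780 + 592/5 = -173/5460315 + 592/5 = 646501123/5460315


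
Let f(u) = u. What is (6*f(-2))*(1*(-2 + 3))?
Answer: -12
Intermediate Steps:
(6*f(-2))*(1*(-2 + 3)) = (6*(-2))*(1*(-2 + 3)) = -12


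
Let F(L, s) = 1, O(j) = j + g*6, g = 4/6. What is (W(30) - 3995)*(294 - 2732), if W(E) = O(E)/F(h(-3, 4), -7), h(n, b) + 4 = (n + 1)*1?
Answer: 9656918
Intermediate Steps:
g = ⅔ (g = 4*(⅙) = ⅔ ≈ 0.66667)
h(n, b) = -3 + n (h(n, b) = -4 + (n + 1)*1 = -4 + (1 + n)*1 = -4 + (1 + n) = -3 + n)
O(j) = 4 + j (O(j) = j + (⅔)*6 = j + 4 = 4 + j)
W(E) = 4 + E (W(E) = (4 + E)/1 = (4 + E)*1 = 4 + E)
(W(30) - 3995)*(294 - 2732) = ((4 + 30) - 3995)*(294 - 2732) = (34 - 3995)*(-2438) = -3961*(-2438) = 9656918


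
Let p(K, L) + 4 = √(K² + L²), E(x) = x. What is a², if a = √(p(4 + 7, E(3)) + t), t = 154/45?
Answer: -26/45 + √130 ≈ 10.824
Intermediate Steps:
p(K, L) = -4 + √(K² + L²)
t = 154/45 (t = 154*(1/45) = 154/45 ≈ 3.4222)
a = √(-26/45 + √130) (a = √((-4 + √((4 + 7)² + 3²)) + 154/45) = √((-4 + √(11² + 9)) + 154/45) = √((-4 + √(121 + 9)) + 154/45) = √((-4 + √130) + 154/45) = √(-26/45 + √130) ≈ 3.2900)
a² = (√(-130 + 225*√130)/15)² = -26/45 + √130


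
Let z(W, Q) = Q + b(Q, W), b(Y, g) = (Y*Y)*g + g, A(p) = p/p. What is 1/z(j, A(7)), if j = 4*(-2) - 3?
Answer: -1/21 ≈ -0.047619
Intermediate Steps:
A(p) = 1
b(Y, g) = g + g*Y² (b(Y, g) = Y²*g + g = g*Y² + g = g + g*Y²)
j = -11 (j = -8 - 3 = -11)
z(W, Q) = Q + W*(1 + Q²)
1/z(j, A(7)) = 1/(1 - 11*(1 + 1²)) = 1/(1 - 11*(1 + 1)) = 1/(1 - 11*2) = 1/(1 - 22) = 1/(-21) = -1/21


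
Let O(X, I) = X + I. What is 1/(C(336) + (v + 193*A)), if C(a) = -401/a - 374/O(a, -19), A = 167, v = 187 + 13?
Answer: 106512/3454037891 ≈ 3.0837e-5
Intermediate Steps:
v = 200
O(X, I) = I + X
C(a) = -401/a - 374/(-19 + a)
1/(C(336) + (v + 193*A)) = 1/((7619 - 775*336)/(336*(-19 + 336)) + (200 + 193*167)) = 1/((1/336)*(7619 - 260400)/317 + (200 + 32231)) = 1/((1/336)*(1/317)*(-252781) + 32431) = 1/(-252781/106512 + 32431) = 1/(3454037891/106512) = 106512/3454037891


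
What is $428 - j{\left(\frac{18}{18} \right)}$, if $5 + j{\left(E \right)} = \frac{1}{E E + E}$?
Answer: $\frac{865}{2} \approx 432.5$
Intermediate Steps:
$j{\left(E \right)} = -5 + \frac{1}{E + E^{2}}$ ($j{\left(E \right)} = -5 + \frac{1}{E E + E} = -5 + \frac{1}{E^{2} + E} = -5 + \frac{1}{E + E^{2}}$)
$428 - j{\left(\frac{18}{18} \right)} = 428 - \frac{1 - 5 \cdot \frac{18}{18} - 5 \left(\frac{18}{18}\right)^{2}}{\frac{18}{18} \left(1 + \frac{18}{18}\right)} = 428 - \frac{1 - 5 \cdot 18 \cdot \frac{1}{18} - 5 \left(18 \cdot \frac{1}{18}\right)^{2}}{18 \cdot \frac{1}{18} \left(1 + 18 \cdot \frac{1}{18}\right)} = 428 - \frac{1 - 5 - 5 \cdot 1^{2}}{1 \left(1 + 1\right)} = 428 - 1 \cdot \frac{1}{2} \left(1 - 5 - 5\right) = 428 - 1 \cdot \frac{1}{2} \left(-9\right) = 428 - - \frac{9}{2} = 428 + \frac{9}{2} = \frac{865}{2}$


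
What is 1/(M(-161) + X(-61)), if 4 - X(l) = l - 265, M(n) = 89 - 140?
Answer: 1/279 ≈ 0.0035842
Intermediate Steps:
M(n) = -51
X(l) = 269 - l (X(l) = 4 - (l - 265) = 4 - (-265 + l) = 4 + (265 - l) = 269 - l)
1/(M(-161) + X(-61)) = 1/(-51 + (269 - 1*(-61))) = 1/(-51 + (269 + 61)) = 1/(-51 + 330) = 1/279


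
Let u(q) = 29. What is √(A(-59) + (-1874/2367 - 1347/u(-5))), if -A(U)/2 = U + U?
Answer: √98823443231/22881 ≈ 13.739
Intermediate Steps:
A(U) = -4*U (A(U) = -2*(U + U) = -4*U)
√(A(-59) + (-1874/2367 - 1347/u(-5))) = √(-4*(-59) + (-1874/2367 - 1347/29)) = √(236 + (-1874*1/2367 - 1347*1/29)) = √(236 + (-1874/2367 - 1347/29)) = √(236 - 3242695/68643) = √(12957053/68643) = √98823443231/22881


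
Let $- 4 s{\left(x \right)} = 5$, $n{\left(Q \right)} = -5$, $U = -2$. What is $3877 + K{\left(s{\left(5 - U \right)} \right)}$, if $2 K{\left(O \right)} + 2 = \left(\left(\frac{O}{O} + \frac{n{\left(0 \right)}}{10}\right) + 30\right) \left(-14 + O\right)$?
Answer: $\frac{58295}{16} \approx 3643.4$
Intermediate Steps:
$s{\left(x \right)} = - \frac{5}{4}$ ($s{\left(x \right)} = \left(- \frac{1}{4}\right) 5 = - \frac{5}{4}$)
$K{\left(O \right)} = - \frac{429}{2} + \frac{61 O}{4}$ ($K{\left(O \right)} = -1 + \frac{\left(\left(\frac{O}{O} - \frac{5}{10}\right) + 30\right) \left(-14 + O\right)}{2} = -1 + \frac{\left(\left(1 - \frac{1}{2}\right) + 30\right) \left(-14 + O\right)}{2} = -1 + \frac{\left(\frac{1}{2} + 30\right) \left(-14 + O\right)}{2} = -1 + \frac{\frac{61}{2} \left(-14 + O\right)}{2} = -1 + \frac{-427 + \frac{61 O}{2}}{2} = -1 + \left(- \frac{427}{2} + \frac{61 O}{4}\right) = - \frac{429}{2} + \frac{61 O}{4}$)
$3877 + K{\left(s{\left(5 - U \right)} \right)} = 3877 + \left(- \frac{429}{2} + \frac{61}{4} \left(- \frac{5}{4}\right)\right) = 3877 - \frac{3737}{16} = \frac{58295}{16}$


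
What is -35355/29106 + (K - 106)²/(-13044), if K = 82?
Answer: -13275991/10546074 ≈ -1.2589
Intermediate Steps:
-35355/29106 + (K - 106)²/(-13044) = -35355/29106 + (82 - 106)²/(-13044) = -35355*1/29106 + (-24)²*(-1/13044) = -11785/9702 + 576*(-1/13044) = -11785/9702 - 48/1087 = -13275991/10546074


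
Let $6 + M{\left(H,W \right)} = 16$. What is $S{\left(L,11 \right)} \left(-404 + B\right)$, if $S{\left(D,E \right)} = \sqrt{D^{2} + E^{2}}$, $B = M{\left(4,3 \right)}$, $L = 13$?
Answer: $- 394 \sqrt{290} \approx -6709.6$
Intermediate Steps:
$M{\left(H,W \right)} = 10$ ($M{\left(H,W \right)} = -6 + 16 = 10$)
$B = 10$
$S{\left(L,11 \right)} \left(-404 + B\right) = \sqrt{13^{2} + 11^{2}} \left(-404 + 10\right) = \sqrt{169 + 121} \left(-394\right) = \sqrt{290} \left(-394\right) = - 394 \sqrt{290}$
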